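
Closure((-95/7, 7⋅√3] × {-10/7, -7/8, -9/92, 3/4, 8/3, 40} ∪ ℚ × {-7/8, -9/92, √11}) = (ℝ × {-7/8, -9/92, √11}) ∪ ([-95/7, 7⋅√3] × {-10/7, -7/8, -9/92, 3/4, 8/3, 40})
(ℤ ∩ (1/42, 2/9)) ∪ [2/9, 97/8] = [2/9, 97/8]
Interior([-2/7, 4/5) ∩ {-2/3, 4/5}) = ∅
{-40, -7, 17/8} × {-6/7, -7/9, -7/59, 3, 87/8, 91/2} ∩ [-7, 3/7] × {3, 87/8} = {-7} × {3, 87/8}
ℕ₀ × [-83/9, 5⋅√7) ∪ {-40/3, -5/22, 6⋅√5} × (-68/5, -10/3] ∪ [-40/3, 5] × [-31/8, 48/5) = ([-40/3, 5] × [-31/8, 48/5)) ∪ (ℕ₀ × [-83/9, 5⋅√7)) ∪ ({-40/3, -5/22, 6⋅√5} × (-68/5, -10/3])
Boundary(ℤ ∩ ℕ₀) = ℕ₀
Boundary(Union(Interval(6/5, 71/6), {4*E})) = {6/5, 71/6}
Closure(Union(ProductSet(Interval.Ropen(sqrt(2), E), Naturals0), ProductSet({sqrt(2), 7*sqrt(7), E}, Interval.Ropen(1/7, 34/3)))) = Union(ProductSet({sqrt(2), 7*sqrt(7), E}, Interval(1/7, 34/3)), ProductSet(Interval(sqrt(2), E), Naturals0))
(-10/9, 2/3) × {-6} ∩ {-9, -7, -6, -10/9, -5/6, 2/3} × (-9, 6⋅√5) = {-5/6} × {-6}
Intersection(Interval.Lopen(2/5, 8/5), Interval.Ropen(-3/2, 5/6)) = Interval.open(2/5, 5/6)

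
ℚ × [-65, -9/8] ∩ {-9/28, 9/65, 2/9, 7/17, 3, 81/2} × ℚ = {-9/28, 9/65, 2/9, 7/17, 3, 81/2} × (ℚ ∩ [-65, -9/8])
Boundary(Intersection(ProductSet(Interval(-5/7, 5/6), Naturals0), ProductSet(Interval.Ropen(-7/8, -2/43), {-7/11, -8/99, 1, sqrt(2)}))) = ProductSet(Interval(-5/7, -2/43), {1})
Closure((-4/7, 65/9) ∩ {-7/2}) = ∅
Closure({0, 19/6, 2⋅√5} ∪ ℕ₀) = ℕ₀ ∪ {19/6, 2⋅√5}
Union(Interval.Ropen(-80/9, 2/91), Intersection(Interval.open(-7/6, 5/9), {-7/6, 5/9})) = Interval.Ropen(-80/9, 2/91)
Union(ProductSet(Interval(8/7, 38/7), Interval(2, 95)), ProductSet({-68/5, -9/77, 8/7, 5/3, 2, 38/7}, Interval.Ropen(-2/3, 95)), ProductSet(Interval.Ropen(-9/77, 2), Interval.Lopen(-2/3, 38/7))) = Union(ProductSet({-68/5, -9/77, 8/7, 5/3, 2, 38/7}, Interval.Ropen(-2/3, 95)), ProductSet(Interval.Ropen(-9/77, 2), Interval.Lopen(-2/3, 38/7)), ProductSet(Interval(8/7, 38/7), Interval(2, 95)))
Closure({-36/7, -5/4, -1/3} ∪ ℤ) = ℤ ∪ {-36/7, -5/4, -1/3}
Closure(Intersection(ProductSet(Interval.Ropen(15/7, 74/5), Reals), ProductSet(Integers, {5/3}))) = ProductSet(Range(3, 15, 1), {5/3})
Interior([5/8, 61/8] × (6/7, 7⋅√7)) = (5/8, 61/8) × (6/7, 7⋅√7)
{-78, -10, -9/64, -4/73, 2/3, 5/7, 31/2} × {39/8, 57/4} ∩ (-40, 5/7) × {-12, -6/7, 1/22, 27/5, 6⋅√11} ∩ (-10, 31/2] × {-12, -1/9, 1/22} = ∅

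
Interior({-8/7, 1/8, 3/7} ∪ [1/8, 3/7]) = (1/8, 3/7)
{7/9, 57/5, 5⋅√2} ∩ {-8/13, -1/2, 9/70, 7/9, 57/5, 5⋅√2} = {7/9, 57/5, 5⋅√2}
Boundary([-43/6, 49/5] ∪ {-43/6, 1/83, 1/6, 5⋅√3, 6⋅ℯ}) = {-43/6, 49/5, 6⋅ℯ}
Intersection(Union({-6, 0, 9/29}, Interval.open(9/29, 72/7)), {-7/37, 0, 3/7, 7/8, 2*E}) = {0, 3/7, 7/8, 2*E}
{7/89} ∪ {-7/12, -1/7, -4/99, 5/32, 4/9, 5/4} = {-7/12, -1/7, -4/99, 7/89, 5/32, 4/9, 5/4}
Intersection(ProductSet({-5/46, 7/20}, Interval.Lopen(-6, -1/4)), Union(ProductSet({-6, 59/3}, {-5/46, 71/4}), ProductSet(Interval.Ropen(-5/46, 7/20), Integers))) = ProductSet({-5/46}, Range(-5, 0, 1))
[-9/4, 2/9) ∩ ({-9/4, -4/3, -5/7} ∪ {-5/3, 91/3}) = {-9/4, -5/3, -4/3, -5/7}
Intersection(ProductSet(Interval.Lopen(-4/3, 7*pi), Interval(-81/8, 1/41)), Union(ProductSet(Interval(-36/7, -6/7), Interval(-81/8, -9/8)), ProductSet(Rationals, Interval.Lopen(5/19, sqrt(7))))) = ProductSet(Interval.Lopen(-4/3, -6/7), Interval(-81/8, -9/8))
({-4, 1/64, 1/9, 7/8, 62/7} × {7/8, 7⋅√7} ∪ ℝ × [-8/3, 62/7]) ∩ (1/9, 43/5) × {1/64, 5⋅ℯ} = (1/9, 43/5) × {1/64}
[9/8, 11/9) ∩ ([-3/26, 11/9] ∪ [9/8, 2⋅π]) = [9/8, 11/9)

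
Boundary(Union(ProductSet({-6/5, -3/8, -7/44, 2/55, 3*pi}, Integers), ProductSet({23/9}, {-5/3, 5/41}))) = Union(ProductSet({23/9}, {-5/3, 5/41}), ProductSet({-6/5, -3/8, -7/44, 2/55, 3*pi}, Integers))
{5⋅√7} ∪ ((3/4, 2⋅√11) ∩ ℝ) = (3/4, 2⋅√11) ∪ {5⋅√7}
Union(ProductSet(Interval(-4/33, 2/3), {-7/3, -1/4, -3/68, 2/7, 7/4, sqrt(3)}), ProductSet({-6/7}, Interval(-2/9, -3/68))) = Union(ProductSet({-6/7}, Interval(-2/9, -3/68)), ProductSet(Interval(-4/33, 2/3), {-7/3, -1/4, -3/68, 2/7, 7/4, sqrt(3)}))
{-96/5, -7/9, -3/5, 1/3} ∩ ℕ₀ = ∅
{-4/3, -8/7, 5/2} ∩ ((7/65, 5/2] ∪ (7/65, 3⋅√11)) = {5/2}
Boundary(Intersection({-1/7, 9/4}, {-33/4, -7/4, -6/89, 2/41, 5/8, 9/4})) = {9/4}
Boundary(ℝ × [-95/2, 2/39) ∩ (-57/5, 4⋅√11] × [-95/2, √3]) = ({-57/5, 4⋅√11} × [-95/2, 2/39]) ∪ ([-57/5, 4⋅√11] × {-95/2, 2/39})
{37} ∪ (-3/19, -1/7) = (-3/19, -1/7) ∪ {37}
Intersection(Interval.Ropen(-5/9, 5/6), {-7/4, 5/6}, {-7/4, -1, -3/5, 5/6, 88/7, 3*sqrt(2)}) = EmptySet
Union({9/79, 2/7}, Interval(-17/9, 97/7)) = Interval(-17/9, 97/7)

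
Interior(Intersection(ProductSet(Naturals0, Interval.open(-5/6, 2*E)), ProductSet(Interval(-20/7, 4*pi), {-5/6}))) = EmptySet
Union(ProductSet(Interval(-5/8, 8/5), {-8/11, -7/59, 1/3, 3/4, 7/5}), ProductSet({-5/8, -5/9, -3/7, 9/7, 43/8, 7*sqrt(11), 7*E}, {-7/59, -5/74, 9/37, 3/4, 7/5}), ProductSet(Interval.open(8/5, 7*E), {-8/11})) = Union(ProductSet({-5/8, -5/9, -3/7, 9/7, 43/8, 7*sqrt(11), 7*E}, {-7/59, -5/74, 9/37, 3/4, 7/5}), ProductSet(Interval(-5/8, 8/5), {-8/11, -7/59, 1/3, 3/4, 7/5}), ProductSet(Interval.open(8/5, 7*E), {-8/11}))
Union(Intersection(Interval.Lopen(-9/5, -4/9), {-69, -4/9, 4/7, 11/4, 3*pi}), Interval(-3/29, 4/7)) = Union({-4/9}, Interval(-3/29, 4/7))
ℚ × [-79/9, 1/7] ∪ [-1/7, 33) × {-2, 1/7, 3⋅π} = (ℚ × [-79/9, 1/7]) ∪ ([-1/7, 33) × {-2, 1/7, 3⋅π})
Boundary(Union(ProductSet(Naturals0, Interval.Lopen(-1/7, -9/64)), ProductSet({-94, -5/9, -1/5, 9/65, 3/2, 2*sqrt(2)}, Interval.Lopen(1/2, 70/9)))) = Union(ProductSet({-94, -5/9, -1/5, 9/65, 3/2, 2*sqrt(2)}, Interval(1/2, 70/9)), ProductSet(Naturals0, Interval(-1/7, -9/64)))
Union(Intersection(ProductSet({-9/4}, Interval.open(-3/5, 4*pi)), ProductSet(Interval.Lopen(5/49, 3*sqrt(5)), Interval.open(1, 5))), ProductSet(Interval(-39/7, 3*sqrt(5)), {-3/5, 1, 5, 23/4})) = ProductSet(Interval(-39/7, 3*sqrt(5)), {-3/5, 1, 5, 23/4})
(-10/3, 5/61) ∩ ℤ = {-3, -2, -1, 0}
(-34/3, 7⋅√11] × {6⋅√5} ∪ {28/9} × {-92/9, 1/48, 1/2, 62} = ({28/9} × {-92/9, 1/48, 1/2, 62}) ∪ ((-34/3, 7⋅√11] × {6⋅√5})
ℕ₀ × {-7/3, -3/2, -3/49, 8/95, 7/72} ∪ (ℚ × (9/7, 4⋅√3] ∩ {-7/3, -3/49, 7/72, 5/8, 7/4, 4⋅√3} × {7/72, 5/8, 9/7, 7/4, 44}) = (ℕ₀ × {-7/3, -3/2, -3/49, 8/95, 7/72}) ∪ ({-7/3, -3/49, 7/72, 5/8, 7/4} × {7/4})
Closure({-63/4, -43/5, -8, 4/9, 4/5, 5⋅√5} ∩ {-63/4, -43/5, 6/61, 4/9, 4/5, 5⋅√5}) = {-63/4, -43/5, 4/9, 4/5, 5⋅√5}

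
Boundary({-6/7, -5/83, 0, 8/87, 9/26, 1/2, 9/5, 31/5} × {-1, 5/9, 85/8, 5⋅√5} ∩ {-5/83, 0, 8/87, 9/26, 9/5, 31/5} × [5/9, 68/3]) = {-5/83, 0, 8/87, 9/26, 9/5, 31/5} × {5/9, 85/8, 5⋅√5}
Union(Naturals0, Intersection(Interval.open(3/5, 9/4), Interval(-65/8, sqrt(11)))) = Union(Interval.open(3/5, 9/4), Naturals0)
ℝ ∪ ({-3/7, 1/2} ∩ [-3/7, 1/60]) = ℝ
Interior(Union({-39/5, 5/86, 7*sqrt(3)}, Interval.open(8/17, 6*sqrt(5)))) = Interval.open(8/17, 6*sqrt(5))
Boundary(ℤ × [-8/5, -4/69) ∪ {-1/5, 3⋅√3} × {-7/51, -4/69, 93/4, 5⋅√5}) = (ℤ × [-8/5, -4/69]) ∪ ({-1/5, 3⋅√3} × {-7/51, -4/69, 93/4, 5⋅√5})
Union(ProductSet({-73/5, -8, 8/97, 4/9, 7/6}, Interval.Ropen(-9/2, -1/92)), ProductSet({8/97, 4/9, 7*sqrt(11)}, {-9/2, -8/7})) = Union(ProductSet({8/97, 4/9, 7*sqrt(11)}, {-9/2, -8/7}), ProductSet({-73/5, -8, 8/97, 4/9, 7/6}, Interval.Ropen(-9/2, -1/92)))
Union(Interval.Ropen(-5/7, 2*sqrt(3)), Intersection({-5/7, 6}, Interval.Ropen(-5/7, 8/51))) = Interval.Ropen(-5/7, 2*sqrt(3))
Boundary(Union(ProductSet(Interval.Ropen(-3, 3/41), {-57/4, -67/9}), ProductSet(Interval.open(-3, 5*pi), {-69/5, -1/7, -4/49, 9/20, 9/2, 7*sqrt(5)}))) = Union(ProductSet(Interval(-3, 3/41), {-57/4, -67/9}), ProductSet(Interval(-3, 5*pi), {-69/5, -1/7, -4/49, 9/20, 9/2, 7*sqrt(5)}))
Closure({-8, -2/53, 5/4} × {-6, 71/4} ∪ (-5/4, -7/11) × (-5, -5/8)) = ({-8, -2/53, 5/4} × {-6, 71/4}) ∪ ({-5/4, -7/11} × [-5, -5/8]) ∪ ([-5/4, -7/11] × {-5, -5/8}) ∪ ((-5/4, -7/11) × (-5, -5/8))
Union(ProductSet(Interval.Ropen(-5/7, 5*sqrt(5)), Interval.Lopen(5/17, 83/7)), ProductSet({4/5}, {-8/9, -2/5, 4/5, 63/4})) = Union(ProductSet({4/5}, {-8/9, -2/5, 4/5, 63/4}), ProductSet(Interval.Ropen(-5/7, 5*sqrt(5)), Interval.Lopen(5/17, 83/7)))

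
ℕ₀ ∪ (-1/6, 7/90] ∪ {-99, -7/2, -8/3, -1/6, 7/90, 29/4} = {-99, -7/2, -8/3, 29/4} ∪ [-1/6, 7/90] ∪ ℕ₀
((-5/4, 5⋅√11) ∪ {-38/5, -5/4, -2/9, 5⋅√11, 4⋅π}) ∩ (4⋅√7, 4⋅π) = (4⋅√7, 4⋅π)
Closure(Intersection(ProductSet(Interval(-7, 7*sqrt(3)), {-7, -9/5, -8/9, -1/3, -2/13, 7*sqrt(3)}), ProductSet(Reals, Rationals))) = ProductSet(Interval(-7, 7*sqrt(3)), {-7, -9/5, -8/9, -1/3, -2/13})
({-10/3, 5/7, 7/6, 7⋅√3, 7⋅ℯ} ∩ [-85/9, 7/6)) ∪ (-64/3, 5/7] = (-64/3, 5/7]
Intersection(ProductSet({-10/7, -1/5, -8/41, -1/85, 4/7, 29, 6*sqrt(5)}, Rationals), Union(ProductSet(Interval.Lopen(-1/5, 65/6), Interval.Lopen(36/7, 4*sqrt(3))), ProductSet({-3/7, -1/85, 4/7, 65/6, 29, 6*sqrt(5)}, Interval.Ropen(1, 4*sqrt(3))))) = Union(ProductSet({-8/41, -1/85, 4/7}, Intersection(Interval.Lopen(36/7, 4*sqrt(3)), Rationals)), ProductSet({-1/85, 4/7, 29, 6*sqrt(5)}, Intersection(Interval.Ropen(1, 4*sqrt(3)), Rationals)))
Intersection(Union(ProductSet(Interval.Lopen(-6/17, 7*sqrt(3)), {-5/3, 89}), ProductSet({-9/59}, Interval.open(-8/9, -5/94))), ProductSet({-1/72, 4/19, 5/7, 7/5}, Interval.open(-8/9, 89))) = EmptySet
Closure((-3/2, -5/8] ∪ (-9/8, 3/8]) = [-3/2, 3/8]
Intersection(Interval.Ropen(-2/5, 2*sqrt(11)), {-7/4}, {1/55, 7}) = EmptySet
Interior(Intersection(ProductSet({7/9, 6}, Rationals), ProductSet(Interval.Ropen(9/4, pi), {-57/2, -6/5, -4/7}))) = EmptySet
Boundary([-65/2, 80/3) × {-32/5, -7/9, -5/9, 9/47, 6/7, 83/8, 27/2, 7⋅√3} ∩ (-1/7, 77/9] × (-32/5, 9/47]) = [-1/7, 77/9] × {-7/9, -5/9, 9/47}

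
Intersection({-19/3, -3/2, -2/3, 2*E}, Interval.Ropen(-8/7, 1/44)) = {-2/3}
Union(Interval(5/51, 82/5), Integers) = Union(Integers, Interval(5/51, 82/5))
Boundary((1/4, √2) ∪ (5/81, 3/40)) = {5/81, 3/40, 1/4, √2}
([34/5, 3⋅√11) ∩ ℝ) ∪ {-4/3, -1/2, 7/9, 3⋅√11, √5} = {-4/3, -1/2, 7/9, √5} ∪ [34/5, 3⋅√11]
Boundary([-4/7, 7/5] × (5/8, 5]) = ({-4/7, 7/5} × [5/8, 5]) ∪ ([-4/7, 7/5] × {5/8, 5})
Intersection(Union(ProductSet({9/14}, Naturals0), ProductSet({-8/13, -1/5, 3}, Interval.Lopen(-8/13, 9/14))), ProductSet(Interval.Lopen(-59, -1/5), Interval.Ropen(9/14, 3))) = ProductSet({-8/13, -1/5}, {9/14})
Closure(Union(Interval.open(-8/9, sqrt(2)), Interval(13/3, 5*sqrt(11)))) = Union(Interval(-8/9, sqrt(2)), Interval(13/3, 5*sqrt(11)))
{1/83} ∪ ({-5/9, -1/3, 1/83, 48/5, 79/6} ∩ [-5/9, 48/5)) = {-5/9, -1/3, 1/83}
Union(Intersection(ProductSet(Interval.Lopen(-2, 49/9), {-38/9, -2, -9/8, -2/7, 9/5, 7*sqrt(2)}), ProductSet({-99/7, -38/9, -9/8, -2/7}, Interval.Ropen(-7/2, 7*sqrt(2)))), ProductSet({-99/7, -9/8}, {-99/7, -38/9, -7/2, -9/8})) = Union(ProductSet({-99/7, -9/8}, {-99/7, -38/9, -7/2, -9/8}), ProductSet({-9/8, -2/7}, {-2, -9/8, -2/7, 9/5}))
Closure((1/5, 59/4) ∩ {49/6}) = {49/6}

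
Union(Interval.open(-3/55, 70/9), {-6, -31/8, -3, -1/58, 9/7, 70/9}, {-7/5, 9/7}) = Union({-6, -31/8, -3, -7/5}, Interval.Lopen(-3/55, 70/9))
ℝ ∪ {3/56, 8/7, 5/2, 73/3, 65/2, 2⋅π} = ℝ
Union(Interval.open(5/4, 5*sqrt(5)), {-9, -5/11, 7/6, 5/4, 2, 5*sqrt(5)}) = Union({-9, -5/11, 7/6}, Interval(5/4, 5*sqrt(5)))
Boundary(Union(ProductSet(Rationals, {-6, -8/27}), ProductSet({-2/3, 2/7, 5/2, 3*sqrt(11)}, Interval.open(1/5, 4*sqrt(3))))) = Union(ProductSet({-2/3, 2/7, 5/2, 3*sqrt(11)}, Interval(1/5, 4*sqrt(3))), ProductSet(Reals, {-6, -8/27}))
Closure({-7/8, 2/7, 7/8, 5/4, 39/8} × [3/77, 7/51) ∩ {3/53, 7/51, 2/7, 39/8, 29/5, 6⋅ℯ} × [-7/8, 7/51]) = {2/7, 39/8} × [3/77, 7/51]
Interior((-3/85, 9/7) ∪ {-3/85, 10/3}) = (-3/85, 9/7)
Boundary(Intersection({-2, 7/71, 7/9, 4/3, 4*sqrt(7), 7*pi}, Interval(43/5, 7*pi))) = {4*sqrt(7), 7*pi}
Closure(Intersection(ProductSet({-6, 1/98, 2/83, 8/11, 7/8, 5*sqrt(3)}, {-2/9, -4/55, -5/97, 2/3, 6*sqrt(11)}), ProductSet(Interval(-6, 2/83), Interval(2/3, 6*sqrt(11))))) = ProductSet({-6, 1/98, 2/83}, {2/3, 6*sqrt(11)})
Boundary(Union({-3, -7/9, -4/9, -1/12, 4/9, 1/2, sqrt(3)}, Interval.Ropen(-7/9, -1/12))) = {-3, -7/9, -1/12, 4/9, 1/2, sqrt(3)}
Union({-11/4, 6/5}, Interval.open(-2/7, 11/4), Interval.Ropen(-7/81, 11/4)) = Union({-11/4}, Interval.open(-2/7, 11/4))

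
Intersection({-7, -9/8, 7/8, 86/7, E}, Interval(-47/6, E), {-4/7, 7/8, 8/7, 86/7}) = {7/8}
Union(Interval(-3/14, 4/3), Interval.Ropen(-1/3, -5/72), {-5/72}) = Interval(-1/3, 4/3)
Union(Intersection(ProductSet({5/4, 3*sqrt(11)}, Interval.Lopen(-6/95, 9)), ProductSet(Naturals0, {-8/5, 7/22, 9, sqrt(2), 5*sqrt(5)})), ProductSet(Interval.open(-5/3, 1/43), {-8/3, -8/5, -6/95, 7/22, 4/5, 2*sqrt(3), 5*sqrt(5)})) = ProductSet(Interval.open(-5/3, 1/43), {-8/3, -8/5, -6/95, 7/22, 4/5, 2*sqrt(3), 5*sqrt(5)})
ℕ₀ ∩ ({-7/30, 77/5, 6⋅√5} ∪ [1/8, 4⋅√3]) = {1, 2, …, 6}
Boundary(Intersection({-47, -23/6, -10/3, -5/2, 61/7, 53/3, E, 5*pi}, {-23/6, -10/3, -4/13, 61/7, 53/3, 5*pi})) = {-23/6, -10/3, 61/7, 53/3, 5*pi}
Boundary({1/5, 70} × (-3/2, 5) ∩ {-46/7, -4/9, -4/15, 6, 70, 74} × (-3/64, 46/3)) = {70} × [-3/64, 5]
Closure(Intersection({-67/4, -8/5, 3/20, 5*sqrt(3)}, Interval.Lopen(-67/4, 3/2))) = {-8/5, 3/20}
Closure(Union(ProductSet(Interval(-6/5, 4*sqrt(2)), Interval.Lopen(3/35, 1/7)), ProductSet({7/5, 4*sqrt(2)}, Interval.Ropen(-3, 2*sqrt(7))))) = Union(ProductSet({7/5, 4*sqrt(2)}, Interval(-3, 2*sqrt(7))), ProductSet(Interval(-6/5, 4*sqrt(2)), Interval(3/35, 1/7)))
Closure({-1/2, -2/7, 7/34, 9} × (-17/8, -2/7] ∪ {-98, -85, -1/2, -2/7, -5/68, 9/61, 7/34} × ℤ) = ({-98, -85, -1/2, -2/7, -5/68, 9/61, 7/34} × ℤ) ∪ ({-1/2, -2/7, 7/34, 9} × [-17/8, -2/7])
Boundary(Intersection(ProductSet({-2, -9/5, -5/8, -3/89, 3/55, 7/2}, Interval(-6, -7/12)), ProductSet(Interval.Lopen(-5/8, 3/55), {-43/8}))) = ProductSet({-3/89, 3/55}, {-43/8})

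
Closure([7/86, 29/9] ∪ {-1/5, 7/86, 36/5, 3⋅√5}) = {-1/5, 36/5, 3⋅√5} ∪ [7/86, 29/9]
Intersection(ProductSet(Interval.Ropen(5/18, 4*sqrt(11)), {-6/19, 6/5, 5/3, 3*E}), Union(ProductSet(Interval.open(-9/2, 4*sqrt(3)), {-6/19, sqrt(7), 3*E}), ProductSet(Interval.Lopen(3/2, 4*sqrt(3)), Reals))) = Union(ProductSet(Interval.Ropen(5/18, 4*sqrt(3)), {-6/19, 3*E}), ProductSet(Interval.Lopen(3/2, 4*sqrt(3)), {-6/19, 6/5, 5/3, 3*E}))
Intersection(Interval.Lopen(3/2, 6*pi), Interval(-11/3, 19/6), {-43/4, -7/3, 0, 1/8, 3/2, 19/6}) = {19/6}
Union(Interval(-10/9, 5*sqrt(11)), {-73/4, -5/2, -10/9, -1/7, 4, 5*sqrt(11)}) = Union({-73/4, -5/2}, Interval(-10/9, 5*sqrt(11)))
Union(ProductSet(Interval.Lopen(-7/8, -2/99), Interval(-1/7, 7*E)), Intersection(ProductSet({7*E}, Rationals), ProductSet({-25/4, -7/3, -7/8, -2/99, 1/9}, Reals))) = ProductSet(Interval.Lopen(-7/8, -2/99), Interval(-1/7, 7*E))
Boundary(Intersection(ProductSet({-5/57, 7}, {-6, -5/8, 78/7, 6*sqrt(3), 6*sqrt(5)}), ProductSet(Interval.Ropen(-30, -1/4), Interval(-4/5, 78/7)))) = EmptySet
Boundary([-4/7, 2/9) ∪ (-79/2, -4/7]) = {-79/2, 2/9}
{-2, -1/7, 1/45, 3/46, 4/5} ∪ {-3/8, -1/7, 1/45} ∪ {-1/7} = {-2, -3/8, -1/7, 1/45, 3/46, 4/5}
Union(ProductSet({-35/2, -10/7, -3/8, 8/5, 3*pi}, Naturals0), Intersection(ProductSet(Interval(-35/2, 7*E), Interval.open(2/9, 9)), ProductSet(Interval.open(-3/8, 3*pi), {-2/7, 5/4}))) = Union(ProductSet({-35/2, -10/7, -3/8, 8/5, 3*pi}, Naturals0), ProductSet(Interval.open(-3/8, 3*pi), {5/4}))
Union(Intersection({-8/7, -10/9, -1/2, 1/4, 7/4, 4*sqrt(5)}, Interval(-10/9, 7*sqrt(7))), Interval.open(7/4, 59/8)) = Union({-10/9, -1/2, 1/4, 4*sqrt(5)}, Interval.Ropen(7/4, 59/8))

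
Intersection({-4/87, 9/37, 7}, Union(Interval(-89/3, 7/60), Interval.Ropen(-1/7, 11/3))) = {-4/87, 9/37}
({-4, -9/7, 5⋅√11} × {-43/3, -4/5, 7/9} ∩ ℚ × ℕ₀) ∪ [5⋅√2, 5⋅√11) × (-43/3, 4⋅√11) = [5⋅√2, 5⋅√11) × (-43/3, 4⋅√11)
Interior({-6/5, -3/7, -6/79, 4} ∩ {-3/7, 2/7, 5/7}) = ∅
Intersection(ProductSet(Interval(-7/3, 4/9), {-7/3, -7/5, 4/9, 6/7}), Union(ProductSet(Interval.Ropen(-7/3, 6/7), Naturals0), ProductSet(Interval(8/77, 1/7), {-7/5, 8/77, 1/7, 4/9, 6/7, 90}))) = ProductSet(Interval(8/77, 1/7), {-7/5, 4/9, 6/7})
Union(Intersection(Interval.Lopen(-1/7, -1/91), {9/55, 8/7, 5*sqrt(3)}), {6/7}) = {6/7}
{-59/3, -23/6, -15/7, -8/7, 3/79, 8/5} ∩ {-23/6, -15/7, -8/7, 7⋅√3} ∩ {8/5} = ∅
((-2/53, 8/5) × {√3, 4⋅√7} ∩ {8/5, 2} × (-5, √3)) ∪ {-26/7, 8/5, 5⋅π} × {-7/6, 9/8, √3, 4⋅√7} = {-26/7, 8/5, 5⋅π} × {-7/6, 9/8, √3, 4⋅√7}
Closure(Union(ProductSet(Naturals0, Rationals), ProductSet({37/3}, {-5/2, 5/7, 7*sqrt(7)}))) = Union(ProductSet({37/3}, {-5/2, 5/7, 7*sqrt(7)}), ProductSet(Naturals0, Reals))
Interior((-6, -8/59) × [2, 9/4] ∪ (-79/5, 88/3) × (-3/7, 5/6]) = ((-79/5, 88/3) × (-3/7, 5/6)) ∪ ((-6, -8/59) × (2, 9/4))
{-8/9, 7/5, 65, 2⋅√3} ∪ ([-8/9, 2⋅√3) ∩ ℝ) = [-8/9, 2⋅√3] ∪ {65}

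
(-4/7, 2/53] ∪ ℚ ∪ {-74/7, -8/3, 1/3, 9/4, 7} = ℚ ∪ [-4/7, 2/53]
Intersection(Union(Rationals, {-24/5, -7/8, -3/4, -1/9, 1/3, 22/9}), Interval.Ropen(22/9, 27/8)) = Intersection(Interval.Ropen(22/9, 27/8), Rationals)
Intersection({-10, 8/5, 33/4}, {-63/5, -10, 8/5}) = {-10, 8/5}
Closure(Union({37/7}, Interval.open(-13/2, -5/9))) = Union({37/7}, Interval(-13/2, -5/9))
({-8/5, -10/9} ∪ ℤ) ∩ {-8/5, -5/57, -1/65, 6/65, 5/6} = {-8/5}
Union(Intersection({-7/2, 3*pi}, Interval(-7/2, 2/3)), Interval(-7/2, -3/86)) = Interval(-7/2, -3/86)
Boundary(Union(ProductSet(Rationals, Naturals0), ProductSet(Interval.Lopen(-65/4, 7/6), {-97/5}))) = Union(ProductSet(Interval(-65/4, 7/6), {-97/5}), ProductSet(Reals, Naturals0))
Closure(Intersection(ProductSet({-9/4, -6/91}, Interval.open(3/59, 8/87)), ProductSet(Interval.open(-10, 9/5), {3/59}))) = EmptySet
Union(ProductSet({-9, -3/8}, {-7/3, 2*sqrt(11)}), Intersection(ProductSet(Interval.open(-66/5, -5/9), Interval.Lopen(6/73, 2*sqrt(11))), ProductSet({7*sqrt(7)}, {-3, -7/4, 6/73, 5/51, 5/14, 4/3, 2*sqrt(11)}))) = ProductSet({-9, -3/8}, {-7/3, 2*sqrt(11)})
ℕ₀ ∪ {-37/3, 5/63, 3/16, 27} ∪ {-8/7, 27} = {-37/3, -8/7, 5/63, 3/16} ∪ ℕ₀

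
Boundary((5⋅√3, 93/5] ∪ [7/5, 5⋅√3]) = {7/5, 93/5}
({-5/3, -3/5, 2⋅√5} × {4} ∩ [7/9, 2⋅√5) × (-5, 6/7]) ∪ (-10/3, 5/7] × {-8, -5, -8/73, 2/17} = (-10/3, 5/7] × {-8, -5, -8/73, 2/17}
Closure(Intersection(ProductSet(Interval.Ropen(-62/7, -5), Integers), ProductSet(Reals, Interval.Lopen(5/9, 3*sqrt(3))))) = ProductSet(Interval(-62/7, -5), Range(1, 6, 1))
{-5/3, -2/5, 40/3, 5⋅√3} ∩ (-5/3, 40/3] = {-2/5, 40/3, 5⋅√3}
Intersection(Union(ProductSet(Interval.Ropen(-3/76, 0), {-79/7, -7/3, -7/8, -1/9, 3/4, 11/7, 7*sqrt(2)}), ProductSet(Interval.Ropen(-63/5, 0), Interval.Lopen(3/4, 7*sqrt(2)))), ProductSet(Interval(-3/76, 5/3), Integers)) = ProductSet(Interval.Ropen(-3/76, 0), Range(1, 10, 1))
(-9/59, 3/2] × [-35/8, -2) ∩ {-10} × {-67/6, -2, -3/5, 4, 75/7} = ∅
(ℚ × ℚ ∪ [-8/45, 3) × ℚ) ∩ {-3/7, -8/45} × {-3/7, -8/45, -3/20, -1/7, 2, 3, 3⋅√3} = {-3/7, -8/45} × {-3/7, -8/45, -3/20, -1/7, 2, 3}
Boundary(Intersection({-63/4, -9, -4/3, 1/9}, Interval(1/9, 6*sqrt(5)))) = {1/9}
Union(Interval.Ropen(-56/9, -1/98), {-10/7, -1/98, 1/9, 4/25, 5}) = Union({1/9, 4/25, 5}, Interval(-56/9, -1/98))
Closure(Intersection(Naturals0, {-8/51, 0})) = {0}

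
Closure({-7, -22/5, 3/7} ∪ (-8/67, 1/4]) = {-7, -22/5, 3/7} ∪ [-8/67, 1/4]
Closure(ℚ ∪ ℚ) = ℝ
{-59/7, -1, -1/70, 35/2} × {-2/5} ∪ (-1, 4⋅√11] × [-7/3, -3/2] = ({-59/7, -1, -1/70, 35/2} × {-2/5}) ∪ ((-1, 4⋅√11] × [-7/3, -3/2])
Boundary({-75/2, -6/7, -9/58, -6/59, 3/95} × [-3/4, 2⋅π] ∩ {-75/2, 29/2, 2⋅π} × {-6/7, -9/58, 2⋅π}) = {-75/2} × {-9/58, 2⋅π}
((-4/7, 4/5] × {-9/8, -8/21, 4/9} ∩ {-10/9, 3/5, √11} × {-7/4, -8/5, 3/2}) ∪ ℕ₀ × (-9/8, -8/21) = ℕ₀ × (-9/8, -8/21)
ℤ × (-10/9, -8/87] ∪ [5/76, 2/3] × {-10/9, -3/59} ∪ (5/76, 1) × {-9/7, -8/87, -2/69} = (ℤ × (-10/9, -8/87]) ∪ ([5/76, 2/3] × {-10/9, -3/59}) ∪ ((5/76, 1) × {-9/7, -8/87, -2/69})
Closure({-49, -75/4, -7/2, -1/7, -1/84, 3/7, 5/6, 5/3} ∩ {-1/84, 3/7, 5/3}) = {-1/84, 3/7, 5/3}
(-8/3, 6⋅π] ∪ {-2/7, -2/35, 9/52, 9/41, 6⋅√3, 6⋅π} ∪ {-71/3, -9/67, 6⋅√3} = {-71/3} ∪ (-8/3, 6⋅π]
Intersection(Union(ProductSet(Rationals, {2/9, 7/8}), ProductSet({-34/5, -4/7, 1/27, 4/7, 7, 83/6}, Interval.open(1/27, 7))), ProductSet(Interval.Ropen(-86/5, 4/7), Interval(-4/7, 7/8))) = Union(ProductSet({-34/5, -4/7, 1/27}, Interval.Lopen(1/27, 7/8)), ProductSet(Intersection(Interval.Ropen(-86/5, 4/7), Rationals), {2/9, 7/8}))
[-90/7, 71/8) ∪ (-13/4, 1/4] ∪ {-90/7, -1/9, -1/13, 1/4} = [-90/7, 71/8)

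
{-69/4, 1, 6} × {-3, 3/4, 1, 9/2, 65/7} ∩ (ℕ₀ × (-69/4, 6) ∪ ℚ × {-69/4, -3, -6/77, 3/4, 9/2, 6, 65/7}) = ({1, 6} × {-3, 3/4, 1, 9/2}) ∪ ({-69/4, 1, 6} × {-3, 3/4, 9/2, 65/7})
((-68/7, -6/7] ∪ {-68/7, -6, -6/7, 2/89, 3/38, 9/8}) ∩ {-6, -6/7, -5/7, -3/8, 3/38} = {-6, -6/7, 3/38}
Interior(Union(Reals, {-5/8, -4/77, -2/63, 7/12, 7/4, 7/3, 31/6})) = Reals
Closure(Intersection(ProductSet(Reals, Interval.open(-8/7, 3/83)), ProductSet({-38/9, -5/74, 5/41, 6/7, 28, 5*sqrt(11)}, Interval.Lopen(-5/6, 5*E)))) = ProductSet({-38/9, -5/74, 5/41, 6/7, 28, 5*sqrt(11)}, Interval(-5/6, 3/83))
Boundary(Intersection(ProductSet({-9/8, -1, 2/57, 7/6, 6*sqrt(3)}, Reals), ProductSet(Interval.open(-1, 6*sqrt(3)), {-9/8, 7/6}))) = ProductSet({2/57, 7/6}, {-9/8, 7/6})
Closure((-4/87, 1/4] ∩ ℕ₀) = {0}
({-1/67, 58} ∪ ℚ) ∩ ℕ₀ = ℕ₀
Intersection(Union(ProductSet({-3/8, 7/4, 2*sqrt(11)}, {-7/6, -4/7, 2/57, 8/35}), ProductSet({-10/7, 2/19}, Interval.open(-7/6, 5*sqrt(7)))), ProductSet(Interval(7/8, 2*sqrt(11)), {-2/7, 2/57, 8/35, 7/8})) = ProductSet({7/4, 2*sqrt(11)}, {2/57, 8/35})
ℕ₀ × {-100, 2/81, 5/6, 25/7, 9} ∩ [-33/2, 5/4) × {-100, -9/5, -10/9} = {0, 1} × {-100}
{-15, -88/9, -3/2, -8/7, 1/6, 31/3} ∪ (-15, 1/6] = [-15, 1/6] ∪ {31/3}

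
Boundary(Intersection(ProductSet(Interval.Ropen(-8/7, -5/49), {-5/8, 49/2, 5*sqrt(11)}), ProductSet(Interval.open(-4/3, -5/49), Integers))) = EmptySet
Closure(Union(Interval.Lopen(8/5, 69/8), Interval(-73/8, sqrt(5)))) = Interval(-73/8, 69/8)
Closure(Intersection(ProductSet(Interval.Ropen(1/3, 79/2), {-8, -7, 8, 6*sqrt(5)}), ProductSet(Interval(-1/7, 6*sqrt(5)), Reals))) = ProductSet(Interval(1/3, 6*sqrt(5)), {-8, -7, 8, 6*sqrt(5)})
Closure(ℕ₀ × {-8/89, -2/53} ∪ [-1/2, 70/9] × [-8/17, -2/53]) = ([-1/2, 70/9] × [-8/17, -2/53]) ∪ ((ℕ₀ ∪ (ℕ₀ \ (-1/2, 70/9))) × {-8/89, -2/53})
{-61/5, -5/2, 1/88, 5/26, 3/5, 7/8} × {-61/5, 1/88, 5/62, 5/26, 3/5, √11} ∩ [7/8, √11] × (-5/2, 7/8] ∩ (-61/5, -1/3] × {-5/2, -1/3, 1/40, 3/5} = ∅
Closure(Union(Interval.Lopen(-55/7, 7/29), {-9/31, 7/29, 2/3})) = Union({2/3}, Interval(-55/7, 7/29))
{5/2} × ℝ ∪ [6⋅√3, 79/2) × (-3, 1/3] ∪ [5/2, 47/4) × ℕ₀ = ({5/2} × ℝ) ∪ ([5/2, 47/4) × ℕ₀) ∪ ([6⋅√3, 79/2) × (-3, 1/3])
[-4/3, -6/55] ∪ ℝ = (-∞, ∞)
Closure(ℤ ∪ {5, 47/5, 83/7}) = ℤ ∪ {47/5, 83/7}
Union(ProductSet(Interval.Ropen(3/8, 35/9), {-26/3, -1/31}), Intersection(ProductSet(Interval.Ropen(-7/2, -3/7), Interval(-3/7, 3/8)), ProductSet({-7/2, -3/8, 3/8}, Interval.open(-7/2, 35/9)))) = Union(ProductSet({-7/2}, Interval(-3/7, 3/8)), ProductSet(Interval.Ropen(3/8, 35/9), {-26/3, -1/31}))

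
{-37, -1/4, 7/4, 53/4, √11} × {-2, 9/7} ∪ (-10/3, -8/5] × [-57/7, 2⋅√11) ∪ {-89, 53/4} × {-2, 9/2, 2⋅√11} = ({-89, 53/4} × {-2, 9/2, 2⋅√11}) ∪ ({-37, -1/4, 7/4, 53/4, √11} × {-2, 9/7}) ∪ ((-10/3, -8/5] × [-57/7, 2⋅√11))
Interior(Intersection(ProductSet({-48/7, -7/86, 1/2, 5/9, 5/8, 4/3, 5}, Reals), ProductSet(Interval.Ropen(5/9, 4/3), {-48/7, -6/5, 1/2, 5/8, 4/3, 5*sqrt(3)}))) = EmptySet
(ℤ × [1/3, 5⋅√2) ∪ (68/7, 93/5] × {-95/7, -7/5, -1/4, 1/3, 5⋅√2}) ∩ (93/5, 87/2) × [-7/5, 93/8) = {19, 20, …, 43} × [1/3, 5⋅√2)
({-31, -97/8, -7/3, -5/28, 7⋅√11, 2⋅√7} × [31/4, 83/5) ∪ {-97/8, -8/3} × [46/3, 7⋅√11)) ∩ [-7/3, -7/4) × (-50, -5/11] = ∅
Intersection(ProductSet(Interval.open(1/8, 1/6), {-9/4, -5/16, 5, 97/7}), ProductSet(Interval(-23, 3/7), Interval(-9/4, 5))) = ProductSet(Interval.open(1/8, 1/6), {-9/4, -5/16, 5})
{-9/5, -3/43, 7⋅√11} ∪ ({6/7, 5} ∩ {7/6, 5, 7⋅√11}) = {-9/5, -3/43, 5, 7⋅√11}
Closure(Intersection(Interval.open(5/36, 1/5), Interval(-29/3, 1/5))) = Interval(5/36, 1/5)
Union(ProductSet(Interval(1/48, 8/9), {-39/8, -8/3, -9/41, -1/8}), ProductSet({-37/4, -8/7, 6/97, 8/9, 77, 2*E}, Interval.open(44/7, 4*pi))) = Union(ProductSet({-37/4, -8/7, 6/97, 8/9, 77, 2*E}, Interval.open(44/7, 4*pi)), ProductSet(Interval(1/48, 8/9), {-39/8, -8/3, -9/41, -1/8}))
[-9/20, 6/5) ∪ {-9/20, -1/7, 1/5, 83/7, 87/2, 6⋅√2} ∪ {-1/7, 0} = [-9/20, 6/5) ∪ {83/7, 87/2, 6⋅√2}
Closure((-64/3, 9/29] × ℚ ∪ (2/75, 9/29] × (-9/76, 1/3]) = ((-64/3, 9/29] × ℚ) ∪ (([-64/3, 2/75] ∪ {9/29}) × ℝ) ∪ ((2/75, 9/29] × (-9/76, 1/3]) ∪ ([-64/3, 9/29] × ((-∞, -9/76] ∪ [1/3, ∞)))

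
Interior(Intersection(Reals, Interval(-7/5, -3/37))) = Interval.open(-7/5, -3/37)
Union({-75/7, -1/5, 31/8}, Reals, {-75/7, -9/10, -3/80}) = Reals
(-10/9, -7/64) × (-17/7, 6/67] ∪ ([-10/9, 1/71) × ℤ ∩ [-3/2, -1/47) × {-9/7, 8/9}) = (-10/9, -7/64) × (-17/7, 6/67]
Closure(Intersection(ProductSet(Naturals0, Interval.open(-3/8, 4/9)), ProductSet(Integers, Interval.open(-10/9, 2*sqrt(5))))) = ProductSet(Naturals0, Interval(-3/8, 4/9))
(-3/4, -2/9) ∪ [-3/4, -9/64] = [-3/4, -9/64]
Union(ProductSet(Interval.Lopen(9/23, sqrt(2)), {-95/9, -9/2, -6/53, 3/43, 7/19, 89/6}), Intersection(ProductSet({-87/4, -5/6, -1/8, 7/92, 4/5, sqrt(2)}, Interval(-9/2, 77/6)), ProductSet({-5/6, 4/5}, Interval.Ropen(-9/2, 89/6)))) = Union(ProductSet({-5/6, 4/5}, Interval(-9/2, 77/6)), ProductSet(Interval.Lopen(9/23, sqrt(2)), {-95/9, -9/2, -6/53, 3/43, 7/19, 89/6}))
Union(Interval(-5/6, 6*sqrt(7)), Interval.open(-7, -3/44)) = Interval.Lopen(-7, 6*sqrt(7))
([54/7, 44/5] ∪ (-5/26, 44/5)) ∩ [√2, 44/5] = [√2, 44/5]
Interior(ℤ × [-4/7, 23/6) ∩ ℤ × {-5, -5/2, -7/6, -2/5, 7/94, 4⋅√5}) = ∅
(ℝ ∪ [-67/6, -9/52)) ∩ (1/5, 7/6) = (1/5, 7/6)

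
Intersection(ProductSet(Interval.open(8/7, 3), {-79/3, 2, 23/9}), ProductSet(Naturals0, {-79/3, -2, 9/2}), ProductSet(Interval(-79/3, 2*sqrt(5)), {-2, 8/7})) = EmptySet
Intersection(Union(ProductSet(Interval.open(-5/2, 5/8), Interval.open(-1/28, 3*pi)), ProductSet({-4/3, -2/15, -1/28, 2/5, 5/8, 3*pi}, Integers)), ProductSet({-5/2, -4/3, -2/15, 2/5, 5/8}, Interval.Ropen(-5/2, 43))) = Union(ProductSet({-4/3, -2/15, 2/5}, Interval.open(-1/28, 3*pi)), ProductSet({-4/3, -2/15, 2/5, 5/8}, Range(-2, 43, 1)))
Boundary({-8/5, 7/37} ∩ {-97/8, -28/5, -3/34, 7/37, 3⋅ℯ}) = {7/37}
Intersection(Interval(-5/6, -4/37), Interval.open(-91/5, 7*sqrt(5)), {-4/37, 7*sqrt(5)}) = {-4/37}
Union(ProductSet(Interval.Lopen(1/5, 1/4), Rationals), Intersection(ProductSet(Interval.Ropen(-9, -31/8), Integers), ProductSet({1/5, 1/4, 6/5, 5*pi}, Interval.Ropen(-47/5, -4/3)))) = ProductSet(Interval.Lopen(1/5, 1/4), Rationals)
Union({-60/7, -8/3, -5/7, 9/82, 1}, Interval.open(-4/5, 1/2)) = Union({-60/7, -8/3, 1}, Interval.open(-4/5, 1/2))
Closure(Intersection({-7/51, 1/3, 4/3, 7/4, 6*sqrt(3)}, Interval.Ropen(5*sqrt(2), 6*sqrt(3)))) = EmptySet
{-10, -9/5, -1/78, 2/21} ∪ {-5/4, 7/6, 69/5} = {-10, -9/5, -5/4, -1/78, 2/21, 7/6, 69/5}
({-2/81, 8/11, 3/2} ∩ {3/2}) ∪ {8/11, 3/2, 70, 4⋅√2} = {8/11, 3/2, 70, 4⋅√2}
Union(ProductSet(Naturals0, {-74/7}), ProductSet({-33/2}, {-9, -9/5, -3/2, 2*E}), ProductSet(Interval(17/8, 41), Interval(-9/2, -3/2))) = Union(ProductSet({-33/2}, {-9, -9/5, -3/2, 2*E}), ProductSet(Interval(17/8, 41), Interval(-9/2, -3/2)), ProductSet(Naturals0, {-74/7}))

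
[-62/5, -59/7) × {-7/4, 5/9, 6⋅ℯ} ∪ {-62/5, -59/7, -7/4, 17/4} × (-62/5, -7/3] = ({-62/5, -59/7, -7/4, 17/4} × (-62/5, -7/3]) ∪ ([-62/5, -59/7) × {-7/4, 5/9, 6⋅ℯ})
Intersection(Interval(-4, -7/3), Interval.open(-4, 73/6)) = Interval.Lopen(-4, -7/3)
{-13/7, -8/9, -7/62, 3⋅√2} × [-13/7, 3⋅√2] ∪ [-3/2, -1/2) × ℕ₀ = ([-3/2, -1/2) × ℕ₀) ∪ ({-13/7, -8/9, -7/62, 3⋅√2} × [-13/7, 3⋅√2])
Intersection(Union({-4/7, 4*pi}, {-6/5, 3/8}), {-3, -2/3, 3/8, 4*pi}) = {3/8, 4*pi}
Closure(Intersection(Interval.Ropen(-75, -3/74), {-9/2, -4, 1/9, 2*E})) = {-9/2, -4}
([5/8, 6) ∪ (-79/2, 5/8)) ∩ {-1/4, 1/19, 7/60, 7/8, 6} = {-1/4, 1/19, 7/60, 7/8}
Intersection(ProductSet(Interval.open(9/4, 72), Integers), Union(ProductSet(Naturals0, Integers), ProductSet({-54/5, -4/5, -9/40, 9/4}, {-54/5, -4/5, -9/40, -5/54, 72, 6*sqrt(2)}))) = ProductSet(Range(3, 72, 1), Integers)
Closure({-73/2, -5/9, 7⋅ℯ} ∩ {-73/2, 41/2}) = {-73/2}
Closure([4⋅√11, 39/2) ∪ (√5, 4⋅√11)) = [√5, 39/2]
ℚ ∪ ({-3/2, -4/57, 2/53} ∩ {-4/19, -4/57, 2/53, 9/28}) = ℚ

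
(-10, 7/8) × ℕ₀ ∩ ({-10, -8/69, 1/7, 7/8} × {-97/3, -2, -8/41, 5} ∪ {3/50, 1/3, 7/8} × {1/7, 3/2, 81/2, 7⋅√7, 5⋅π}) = {-8/69, 1/7} × {5}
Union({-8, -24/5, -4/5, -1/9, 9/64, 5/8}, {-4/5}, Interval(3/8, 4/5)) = Union({-8, -24/5, -4/5, -1/9, 9/64}, Interval(3/8, 4/5))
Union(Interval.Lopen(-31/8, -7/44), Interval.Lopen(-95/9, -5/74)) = Interval.Lopen(-95/9, -5/74)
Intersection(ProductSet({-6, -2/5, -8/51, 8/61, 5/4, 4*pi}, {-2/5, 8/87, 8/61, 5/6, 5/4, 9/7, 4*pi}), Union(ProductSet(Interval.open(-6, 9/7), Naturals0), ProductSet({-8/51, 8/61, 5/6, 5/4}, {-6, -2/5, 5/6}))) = ProductSet({-8/51, 8/61, 5/4}, {-2/5, 5/6})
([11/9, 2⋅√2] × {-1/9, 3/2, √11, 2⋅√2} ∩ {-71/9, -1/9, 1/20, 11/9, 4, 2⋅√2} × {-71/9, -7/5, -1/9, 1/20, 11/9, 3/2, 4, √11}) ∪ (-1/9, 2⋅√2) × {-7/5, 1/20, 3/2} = ({11/9, 2⋅√2} × {-1/9, 3/2, √11}) ∪ ((-1/9, 2⋅√2) × {-7/5, 1/20, 3/2})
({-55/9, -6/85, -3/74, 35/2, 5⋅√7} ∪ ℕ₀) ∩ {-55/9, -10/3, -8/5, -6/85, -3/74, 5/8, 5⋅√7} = {-55/9, -6/85, -3/74, 5⋅√7}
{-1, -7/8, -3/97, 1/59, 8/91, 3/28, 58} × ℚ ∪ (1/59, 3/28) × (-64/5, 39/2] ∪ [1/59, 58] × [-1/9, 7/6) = ({-1, -7/8, -3/97, 1/59, 8/91, 3/28, 58} × ℚ) ∪ ((1/59, 3/28) × (-64/5, 39/2]) ∪ ([1/59, 58] × [-1/9, 7/6))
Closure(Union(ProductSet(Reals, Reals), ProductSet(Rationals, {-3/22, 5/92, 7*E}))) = ProductSet(Reals, Reals)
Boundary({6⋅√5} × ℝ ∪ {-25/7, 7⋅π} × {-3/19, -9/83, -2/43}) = ({6⋅√5} × ℝ) ∪ ({-25/7, 7⋅π} × {-3/19, -9/83, -2/43})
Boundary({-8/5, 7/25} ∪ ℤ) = ℤ ∪ {-8/5, 7/25}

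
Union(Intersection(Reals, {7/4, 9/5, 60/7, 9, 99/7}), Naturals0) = Union({7/4, 9/5, 60/7, 99/7}, Naturals0)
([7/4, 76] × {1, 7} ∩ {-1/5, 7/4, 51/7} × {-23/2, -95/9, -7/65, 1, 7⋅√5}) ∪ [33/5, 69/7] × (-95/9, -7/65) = ({7/4, 51/7} × {1}) ∪ ([33/5, 69/7] × (-95/9, -7/65))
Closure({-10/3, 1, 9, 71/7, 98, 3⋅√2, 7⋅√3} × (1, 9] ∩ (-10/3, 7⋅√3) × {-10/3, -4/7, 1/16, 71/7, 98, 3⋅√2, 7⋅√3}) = {1, 9, 71/7, 3⋅√2} × {3⋅√2}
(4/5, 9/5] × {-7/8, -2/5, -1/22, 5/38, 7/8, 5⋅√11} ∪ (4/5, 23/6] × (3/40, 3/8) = ((4/5, 23/6] × (3/40, 3/8)) ∪ ((4/5, 9/5] × {-7/8, -2/5, -1/22, 5/38, 7/8, 5⋅√11})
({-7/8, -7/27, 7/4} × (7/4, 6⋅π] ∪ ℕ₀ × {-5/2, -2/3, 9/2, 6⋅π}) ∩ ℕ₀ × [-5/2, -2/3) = ℕ₀ × {-5/2}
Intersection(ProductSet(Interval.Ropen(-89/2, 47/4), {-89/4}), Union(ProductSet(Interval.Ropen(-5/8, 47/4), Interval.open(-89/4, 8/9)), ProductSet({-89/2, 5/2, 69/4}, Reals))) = ProductSet({-89/2, 5/2}, {-89/4})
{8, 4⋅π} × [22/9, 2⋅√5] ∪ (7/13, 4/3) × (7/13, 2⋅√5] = ({8, 4⋅π} × [22/9, 2⋅√5]) ∪ ((7/13, 4/3) × (7/13, 2⋅√5])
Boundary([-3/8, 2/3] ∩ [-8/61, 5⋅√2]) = {-8/61, 2/3}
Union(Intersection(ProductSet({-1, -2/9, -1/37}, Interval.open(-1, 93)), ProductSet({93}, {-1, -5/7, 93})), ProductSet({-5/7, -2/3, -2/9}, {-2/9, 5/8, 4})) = ProductSet({-5/7, -2/3, -2/9}, {-2/9, 5/8, 4})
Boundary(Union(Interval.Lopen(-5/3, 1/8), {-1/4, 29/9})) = {-5/3, 1/8, 29/9}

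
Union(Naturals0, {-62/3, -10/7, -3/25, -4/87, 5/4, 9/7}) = Union({-62/3, -10/7, -3/25, -4/87, 5/4, 9/7}, Naturals0)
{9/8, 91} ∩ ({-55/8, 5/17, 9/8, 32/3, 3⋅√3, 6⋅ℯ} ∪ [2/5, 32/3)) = {9/8}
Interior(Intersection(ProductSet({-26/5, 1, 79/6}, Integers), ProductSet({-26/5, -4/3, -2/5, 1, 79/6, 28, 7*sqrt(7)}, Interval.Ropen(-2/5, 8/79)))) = EmptySet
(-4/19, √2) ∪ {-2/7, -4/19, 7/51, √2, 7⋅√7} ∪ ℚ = ℚ ∪ [-4/19, √2] ∪ {7⋅√7}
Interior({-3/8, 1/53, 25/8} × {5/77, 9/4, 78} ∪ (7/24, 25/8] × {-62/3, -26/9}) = ∅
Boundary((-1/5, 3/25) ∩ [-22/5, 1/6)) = {-1/5, 3/25}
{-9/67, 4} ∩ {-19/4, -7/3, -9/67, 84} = {-9/67}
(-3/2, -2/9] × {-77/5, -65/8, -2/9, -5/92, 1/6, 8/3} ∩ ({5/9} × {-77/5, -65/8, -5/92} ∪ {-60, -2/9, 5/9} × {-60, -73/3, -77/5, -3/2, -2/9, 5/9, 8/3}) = {-2/9} × {-77/5, -2/9, 8/3}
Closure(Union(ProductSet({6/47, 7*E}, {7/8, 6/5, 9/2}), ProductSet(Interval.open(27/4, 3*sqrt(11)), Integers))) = Union(ProductSet({6/47, 7*E}, {7/8, 6/5, 9/2}), ProductSet(Interval(27/4, 3*sqrt(11)), Integers))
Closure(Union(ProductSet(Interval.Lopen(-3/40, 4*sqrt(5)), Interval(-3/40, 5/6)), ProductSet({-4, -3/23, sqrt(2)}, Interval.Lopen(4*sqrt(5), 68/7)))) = Union(ProductSet({-4, -3/23, sqrt(2)}, Interval(4*sqrt(5), 68/7)), ProductSet(Interval(-3/40, 4*sqrt(5)), Interval(-3/40, 5/6)))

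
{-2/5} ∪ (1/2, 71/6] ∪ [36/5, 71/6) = {-2/5} ∪ (1/2, 71/6]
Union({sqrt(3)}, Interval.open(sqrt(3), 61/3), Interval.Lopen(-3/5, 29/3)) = Interval.open(-3/5, 61/3)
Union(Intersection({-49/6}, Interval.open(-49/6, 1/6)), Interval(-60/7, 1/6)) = Interval(-60/7, 1/6)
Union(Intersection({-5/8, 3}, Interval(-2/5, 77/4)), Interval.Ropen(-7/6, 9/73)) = Union({3}, Interval.Ropen(-7/6, 9/73))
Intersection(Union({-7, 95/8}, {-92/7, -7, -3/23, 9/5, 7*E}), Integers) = {-7}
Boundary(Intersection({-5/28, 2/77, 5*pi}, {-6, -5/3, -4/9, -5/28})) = {-5/28}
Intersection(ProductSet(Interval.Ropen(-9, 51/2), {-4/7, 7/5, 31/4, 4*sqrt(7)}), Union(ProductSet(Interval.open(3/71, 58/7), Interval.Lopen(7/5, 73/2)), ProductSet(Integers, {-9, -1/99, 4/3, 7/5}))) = Union(ProductSet(Interval.open(3/71, 58/7), {31/4, 4*sqrt(7)}), ProductSet(Range(-9, 26, 1), {7/5}))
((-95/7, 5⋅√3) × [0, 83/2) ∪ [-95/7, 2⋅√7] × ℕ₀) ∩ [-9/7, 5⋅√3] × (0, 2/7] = [-9/7, 5⋅√3) × (0, 2/7]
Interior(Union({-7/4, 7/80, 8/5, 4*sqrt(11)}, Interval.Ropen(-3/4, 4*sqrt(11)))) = Interval.open(-3/4, 4*sqrt(11))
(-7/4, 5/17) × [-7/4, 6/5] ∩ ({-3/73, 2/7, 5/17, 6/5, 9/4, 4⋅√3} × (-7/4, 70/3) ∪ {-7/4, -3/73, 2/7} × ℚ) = {-3/73, 2/7} × ([-7/4, 6/5] ∪ (ℚ ∩ [-7/4, 6/5]))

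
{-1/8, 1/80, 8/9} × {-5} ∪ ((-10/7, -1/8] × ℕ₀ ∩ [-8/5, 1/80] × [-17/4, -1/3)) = {-1/8, 1/80, 8/9} × {-5}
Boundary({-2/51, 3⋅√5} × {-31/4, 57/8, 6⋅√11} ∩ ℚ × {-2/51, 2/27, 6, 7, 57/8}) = {-2/51} × {57/8}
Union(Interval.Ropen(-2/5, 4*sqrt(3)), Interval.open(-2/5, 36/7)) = Interval.Ropen(-2/5, 4*sqrt(3))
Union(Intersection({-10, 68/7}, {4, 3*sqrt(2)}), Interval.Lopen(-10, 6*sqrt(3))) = Interval.Lopen(-10, 6*sqrt(3))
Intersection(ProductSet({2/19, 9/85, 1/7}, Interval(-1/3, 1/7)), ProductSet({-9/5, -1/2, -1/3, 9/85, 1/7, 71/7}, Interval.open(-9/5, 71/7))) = ProductSet({9/85, 1/7}, Interval(-1/3, 1/7))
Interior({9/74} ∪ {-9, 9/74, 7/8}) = ∅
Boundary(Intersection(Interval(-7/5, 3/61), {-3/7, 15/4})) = {-3/7}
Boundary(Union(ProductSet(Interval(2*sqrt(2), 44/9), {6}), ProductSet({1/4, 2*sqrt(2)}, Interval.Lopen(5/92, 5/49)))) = Union(ProductSet({1/4, 2*sqrt(2)}, Interval(5/92, 5/49)), ProductSet(Interval(2*sqrt(2), 44/9), {6}))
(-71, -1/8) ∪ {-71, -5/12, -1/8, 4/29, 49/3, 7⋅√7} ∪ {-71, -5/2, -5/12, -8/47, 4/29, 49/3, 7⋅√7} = [-71, -1/8] ∪ {4/29, 49/3, 7⋅√7}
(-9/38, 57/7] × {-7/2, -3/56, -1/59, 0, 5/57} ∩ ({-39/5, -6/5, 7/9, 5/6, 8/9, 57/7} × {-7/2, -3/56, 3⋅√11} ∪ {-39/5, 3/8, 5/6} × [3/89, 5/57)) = {7/9, 5/6, 8/9, 57/7} × {-7/2, -3/56}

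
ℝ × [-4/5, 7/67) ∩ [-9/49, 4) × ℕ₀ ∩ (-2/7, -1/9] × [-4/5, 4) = [-9/49, -1/9] × {0}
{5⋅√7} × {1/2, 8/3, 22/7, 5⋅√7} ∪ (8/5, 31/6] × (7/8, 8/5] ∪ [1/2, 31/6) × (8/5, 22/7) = ([1/2, 31/6) × (8/5, 22/7)) ∪ ((8/5, 31/6] × (7/8, 8/5]) ∪ ({5⋅√7} × {1/2, 8/3, 22/7, 5⋅√7})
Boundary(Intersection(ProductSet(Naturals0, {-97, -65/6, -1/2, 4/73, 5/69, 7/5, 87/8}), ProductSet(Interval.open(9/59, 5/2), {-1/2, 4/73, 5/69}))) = ProductSet(Range(1, 3, 1), {-1/2, 4/73, 5/69})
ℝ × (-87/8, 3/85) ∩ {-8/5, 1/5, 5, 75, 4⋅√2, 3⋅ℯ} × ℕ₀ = {-8/5, 1/5, 5, 75, 4⋅√2, 3⋅ℯ} × {0}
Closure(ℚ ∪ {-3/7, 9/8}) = ℝ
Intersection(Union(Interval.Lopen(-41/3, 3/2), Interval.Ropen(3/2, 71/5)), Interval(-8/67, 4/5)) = Interval(-8/67, 4/5)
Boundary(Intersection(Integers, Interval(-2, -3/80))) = Range(-2, 0, 1)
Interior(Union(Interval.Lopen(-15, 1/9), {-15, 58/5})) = Interval.open(-15, 1/9)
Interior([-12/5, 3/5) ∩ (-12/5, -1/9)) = (-12/5, -1/9)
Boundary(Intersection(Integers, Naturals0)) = Naturals0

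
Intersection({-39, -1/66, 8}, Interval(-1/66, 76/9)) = {-1/66, 8}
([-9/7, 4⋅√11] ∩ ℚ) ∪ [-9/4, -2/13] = [-9/4, -2/13] ∪ (ℚ ∩ [-9/7, 4⋅√11])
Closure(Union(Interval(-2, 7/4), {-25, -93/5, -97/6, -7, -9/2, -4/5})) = Union({-25, -93/5, -97/6, -7, -9/2}, Interval(-2, 7/4))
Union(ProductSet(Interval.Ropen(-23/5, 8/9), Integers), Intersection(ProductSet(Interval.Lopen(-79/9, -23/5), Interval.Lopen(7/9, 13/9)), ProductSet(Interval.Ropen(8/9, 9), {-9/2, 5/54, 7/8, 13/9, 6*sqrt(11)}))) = ProductSet(Interval.Ropen(-23/5, 8/9), Integers)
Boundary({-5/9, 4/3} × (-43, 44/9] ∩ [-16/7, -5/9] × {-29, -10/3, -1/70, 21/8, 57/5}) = {-5/9} × {-29, -10/3, -1/70, 21/8}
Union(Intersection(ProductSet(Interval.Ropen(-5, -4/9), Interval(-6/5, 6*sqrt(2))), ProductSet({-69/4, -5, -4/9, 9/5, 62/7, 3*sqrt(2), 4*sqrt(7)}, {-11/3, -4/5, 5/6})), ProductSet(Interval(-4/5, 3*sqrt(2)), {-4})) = Union(ProductSet({-5}, {-4/5, 5/6}), ProductSet(Interval(-4/5, 3*sqrt(2)), {-4}))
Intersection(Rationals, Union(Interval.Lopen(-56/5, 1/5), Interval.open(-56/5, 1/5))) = Intersection(Interval.Lopen(-56/5, 1/5), Rationals)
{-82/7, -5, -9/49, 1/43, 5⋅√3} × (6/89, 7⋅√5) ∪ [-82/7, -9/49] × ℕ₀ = ([-82/7, -9/49] × ℕ₀) ∪ ({-82/7, -5, -9/49, 1/43, 5⋅√3} × (6/89, 7⋅√5))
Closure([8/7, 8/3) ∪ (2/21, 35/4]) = [2/21, 35/4]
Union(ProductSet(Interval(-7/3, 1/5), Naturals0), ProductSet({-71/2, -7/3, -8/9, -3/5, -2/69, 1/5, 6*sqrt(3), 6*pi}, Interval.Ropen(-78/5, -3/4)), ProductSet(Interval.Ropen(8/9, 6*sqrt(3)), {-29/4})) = Union(ProductSet({-71/2, -7/3, -8/9, -3/5, -2/69, 1/5, 6*sqrt(3), 6*pi}, Interval.Ropen(-78/5, -3/4)), ProductSet(Interval(-7/3, 1/5), Naturals0), ProductSet(Interval.Ropen(8/9, 6*sqrt(3)), {-29/4}))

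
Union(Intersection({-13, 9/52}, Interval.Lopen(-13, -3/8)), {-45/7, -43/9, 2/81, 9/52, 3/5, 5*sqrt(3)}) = {-45/7, -43/9, 2/81, 9/52, 3/5, 5*sqrt(3)}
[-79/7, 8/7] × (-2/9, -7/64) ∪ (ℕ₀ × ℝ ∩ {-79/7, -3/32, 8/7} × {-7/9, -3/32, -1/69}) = [-79/7, 8/7] × (-2/9, -7/64)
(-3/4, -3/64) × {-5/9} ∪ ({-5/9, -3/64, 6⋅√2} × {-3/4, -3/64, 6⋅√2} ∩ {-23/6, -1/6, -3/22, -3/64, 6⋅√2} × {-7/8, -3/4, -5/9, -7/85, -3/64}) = ((-3/4, -3/64) × {-5/9}) ∪ ({-3/64, 6⋅√2} × {-3/4, -3/64})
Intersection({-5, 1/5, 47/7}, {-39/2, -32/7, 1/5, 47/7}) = {1/5, 47/7}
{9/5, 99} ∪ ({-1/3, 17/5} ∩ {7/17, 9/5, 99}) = {9/5, 99}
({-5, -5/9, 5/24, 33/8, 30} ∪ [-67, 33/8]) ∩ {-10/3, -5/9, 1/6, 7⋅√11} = {-10/3, -5/9, 1/6}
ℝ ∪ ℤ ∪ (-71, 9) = (-∞, ∞)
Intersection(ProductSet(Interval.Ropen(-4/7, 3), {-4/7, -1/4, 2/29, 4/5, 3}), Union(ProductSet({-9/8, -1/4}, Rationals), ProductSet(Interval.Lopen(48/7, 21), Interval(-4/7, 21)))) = ProductSet({-1/4}, {-4/7, -1/4, 2/29, 4/5, 3})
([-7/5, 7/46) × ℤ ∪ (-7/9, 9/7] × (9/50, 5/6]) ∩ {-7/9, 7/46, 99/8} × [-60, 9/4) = ({-7/9} × {-60, -59, …, 2}) ∪ ({7/46} × (9/50, 5/6])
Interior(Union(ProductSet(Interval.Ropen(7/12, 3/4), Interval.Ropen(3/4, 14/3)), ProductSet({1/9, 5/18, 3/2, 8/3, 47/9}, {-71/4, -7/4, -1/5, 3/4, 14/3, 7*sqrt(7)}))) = ProductSet(Interval.open(7/12, 3/4), Interval.open(3/4, 14/3))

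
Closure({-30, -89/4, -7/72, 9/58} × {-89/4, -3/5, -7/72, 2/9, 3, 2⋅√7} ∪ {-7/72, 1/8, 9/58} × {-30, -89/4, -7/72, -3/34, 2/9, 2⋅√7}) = ({-7/72, 1/8, 9/58} × {-30, -89/4, -7/72, -3/34, 2/9, 2⋅√7}) ∪ ({-30, -89/4, -7/72, 9/58} × {-89/4, -3/5, -7/72, 2/9, 3, 2⋅√7})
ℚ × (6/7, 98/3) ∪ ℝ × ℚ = (ℝ × ℚ) ∪ (ℚ × (6/7, 98/3))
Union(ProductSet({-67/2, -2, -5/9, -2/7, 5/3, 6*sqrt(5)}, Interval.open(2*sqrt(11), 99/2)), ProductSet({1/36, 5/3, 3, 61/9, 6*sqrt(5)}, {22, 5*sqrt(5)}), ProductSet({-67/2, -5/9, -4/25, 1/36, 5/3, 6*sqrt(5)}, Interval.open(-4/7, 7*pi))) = Union(ProductSet({1/36, 5/3, 3, 61/9, 6*sqrt(5)}, {22, 5*sqrt(5)}), ProductSet({-67/2, -2, -5/9, -2/7, 5/3, 6*sqrt(5)}, Interval.open(2*sqrt(11), 99/2)), ProductSet({-67/2, -5/9, -4/25, 1/36, 5/3, 6*sqrt(5)}, Interval.open(-4/7, 7*pi)))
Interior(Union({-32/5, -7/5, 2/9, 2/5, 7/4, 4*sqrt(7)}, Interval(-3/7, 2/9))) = Interval.open(-3/7, 2/9)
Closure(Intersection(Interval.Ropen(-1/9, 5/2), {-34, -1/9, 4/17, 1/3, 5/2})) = {-1/9, 4/17, 1/3}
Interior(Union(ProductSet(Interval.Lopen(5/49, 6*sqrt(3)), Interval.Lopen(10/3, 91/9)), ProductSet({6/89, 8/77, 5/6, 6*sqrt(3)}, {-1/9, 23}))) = ProductSet(Interval.open(5/49, 6*sqrt(3)), Interval.open(10/3, 91/9))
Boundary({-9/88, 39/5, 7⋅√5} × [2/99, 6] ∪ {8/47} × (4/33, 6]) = ({8/47} × [4/33, 6]) ∪ ({-9/88, 39/5, 7⋅√5} × [2/99, 6])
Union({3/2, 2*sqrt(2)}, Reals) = Reals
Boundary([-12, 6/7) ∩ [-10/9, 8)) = {-10/9, 6/7}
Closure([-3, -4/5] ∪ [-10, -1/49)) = [-10, -1/49]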